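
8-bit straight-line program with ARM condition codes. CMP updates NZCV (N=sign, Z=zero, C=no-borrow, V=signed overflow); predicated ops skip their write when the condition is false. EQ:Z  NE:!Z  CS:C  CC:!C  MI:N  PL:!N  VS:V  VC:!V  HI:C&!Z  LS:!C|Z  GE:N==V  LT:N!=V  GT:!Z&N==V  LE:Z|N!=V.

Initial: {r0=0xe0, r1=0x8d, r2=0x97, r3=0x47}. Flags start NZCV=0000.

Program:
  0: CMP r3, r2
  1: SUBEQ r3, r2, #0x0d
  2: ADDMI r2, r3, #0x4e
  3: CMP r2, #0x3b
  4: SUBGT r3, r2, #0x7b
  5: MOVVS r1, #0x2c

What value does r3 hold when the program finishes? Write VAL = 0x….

0: ✓ CMP  NZCV=1001
1: · SUBEQ
2: ✓ ADDMI  r2←0x95
3: ✓ CMP  NZCV=0011
4: · SUBGT
5: ✓ MOVVS  r1←0x2c

VAL = 0x47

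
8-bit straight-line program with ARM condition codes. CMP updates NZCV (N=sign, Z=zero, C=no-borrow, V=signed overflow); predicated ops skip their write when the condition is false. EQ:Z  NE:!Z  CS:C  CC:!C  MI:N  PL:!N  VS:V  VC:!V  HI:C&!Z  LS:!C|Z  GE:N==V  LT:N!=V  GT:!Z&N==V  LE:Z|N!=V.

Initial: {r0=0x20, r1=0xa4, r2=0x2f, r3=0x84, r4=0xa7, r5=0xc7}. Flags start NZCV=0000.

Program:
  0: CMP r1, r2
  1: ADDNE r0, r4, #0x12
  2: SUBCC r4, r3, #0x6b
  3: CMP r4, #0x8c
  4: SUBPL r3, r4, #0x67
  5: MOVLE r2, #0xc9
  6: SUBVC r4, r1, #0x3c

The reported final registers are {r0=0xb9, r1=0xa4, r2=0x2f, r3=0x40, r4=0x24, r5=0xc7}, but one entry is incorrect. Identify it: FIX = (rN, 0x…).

FIX = (r4, 0x68)

0: ✓ CMP  NZCV=0011
1: ✓ ADDNE  r0←0xb9
2: · SUBCC
3: ✓ CMP  NZCV=0010
4: ✓ SUBPL  r3←0x40
5: · MOVLE
6: ✓ SUBVC  r4←0x68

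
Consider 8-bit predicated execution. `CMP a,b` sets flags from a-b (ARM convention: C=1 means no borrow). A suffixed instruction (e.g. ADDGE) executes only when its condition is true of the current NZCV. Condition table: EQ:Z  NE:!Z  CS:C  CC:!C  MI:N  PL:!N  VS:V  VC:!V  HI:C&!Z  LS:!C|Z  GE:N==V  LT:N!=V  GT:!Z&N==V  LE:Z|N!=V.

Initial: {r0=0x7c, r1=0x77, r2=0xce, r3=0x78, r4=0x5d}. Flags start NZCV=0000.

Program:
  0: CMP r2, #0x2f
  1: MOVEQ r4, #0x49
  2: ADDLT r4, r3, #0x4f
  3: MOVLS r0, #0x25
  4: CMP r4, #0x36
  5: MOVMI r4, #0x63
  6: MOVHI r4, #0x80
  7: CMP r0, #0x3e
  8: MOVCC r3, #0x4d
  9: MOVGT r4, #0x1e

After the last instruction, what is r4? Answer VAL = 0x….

VAL = 0x1e

[0] flags=1010 → (cmp)
[1] flags=1010 EQ?F → skip
[2] flags=1010 LT?T → r4=0xc7
[3] flags=1010 LS?F → skip
[4] flags=1010 → (cmp)
[5] flags=1010 MI?T → r4=0x63
[6] flags=1010 HI?T → r4=0x80
[7] flags=0010 → (cmp)
[8] flags=0010 CC?F → skip
[9] flags=0010 GT?T → r4=0x1e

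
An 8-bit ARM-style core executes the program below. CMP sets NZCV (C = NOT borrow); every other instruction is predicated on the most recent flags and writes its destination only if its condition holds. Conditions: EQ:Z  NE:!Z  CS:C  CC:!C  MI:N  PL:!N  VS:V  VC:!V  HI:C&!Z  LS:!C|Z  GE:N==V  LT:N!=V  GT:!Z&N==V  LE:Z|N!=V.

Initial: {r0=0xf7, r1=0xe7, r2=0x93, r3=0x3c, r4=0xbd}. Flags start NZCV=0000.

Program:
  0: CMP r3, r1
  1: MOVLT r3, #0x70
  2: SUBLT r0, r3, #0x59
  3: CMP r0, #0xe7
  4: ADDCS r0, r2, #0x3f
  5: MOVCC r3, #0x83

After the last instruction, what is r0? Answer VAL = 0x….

VAL = 0xd2

[0] flags=0000 → (cmp)
[1] flags=0000 LT?F → skip
[2] flags=0000 LT?F → skip
[3] flags=0010 → (cmp)
[4] flags=0010 CS?T → r0=0xd2
[5] flags=0010 CC?F → skip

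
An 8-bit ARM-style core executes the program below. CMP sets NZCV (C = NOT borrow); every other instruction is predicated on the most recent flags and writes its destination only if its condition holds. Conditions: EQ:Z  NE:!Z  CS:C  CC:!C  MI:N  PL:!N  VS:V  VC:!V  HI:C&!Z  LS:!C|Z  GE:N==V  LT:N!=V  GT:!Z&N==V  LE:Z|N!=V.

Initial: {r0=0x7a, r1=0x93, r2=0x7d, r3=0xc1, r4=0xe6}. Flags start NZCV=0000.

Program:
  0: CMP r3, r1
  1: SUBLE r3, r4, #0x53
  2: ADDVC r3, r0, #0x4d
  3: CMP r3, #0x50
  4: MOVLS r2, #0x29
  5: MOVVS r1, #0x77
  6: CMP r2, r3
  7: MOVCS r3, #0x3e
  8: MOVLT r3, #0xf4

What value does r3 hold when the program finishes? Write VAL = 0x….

VAL = 0xc7

[0] flags=0010 → (cmp)
[1] flags=0010 LE?F → skip
[2] flags=0010 VC?T → r3=0xc7
[3] flags=0011 → (cmp)
[4] flags=0011 LS?F → skip
[5] flags=0011 VS?T → r1=0x77
[6] flags=1001 → (cmp)
[7] flags=1001 CS?F → skip
[8] flags=1001 LT?F → skip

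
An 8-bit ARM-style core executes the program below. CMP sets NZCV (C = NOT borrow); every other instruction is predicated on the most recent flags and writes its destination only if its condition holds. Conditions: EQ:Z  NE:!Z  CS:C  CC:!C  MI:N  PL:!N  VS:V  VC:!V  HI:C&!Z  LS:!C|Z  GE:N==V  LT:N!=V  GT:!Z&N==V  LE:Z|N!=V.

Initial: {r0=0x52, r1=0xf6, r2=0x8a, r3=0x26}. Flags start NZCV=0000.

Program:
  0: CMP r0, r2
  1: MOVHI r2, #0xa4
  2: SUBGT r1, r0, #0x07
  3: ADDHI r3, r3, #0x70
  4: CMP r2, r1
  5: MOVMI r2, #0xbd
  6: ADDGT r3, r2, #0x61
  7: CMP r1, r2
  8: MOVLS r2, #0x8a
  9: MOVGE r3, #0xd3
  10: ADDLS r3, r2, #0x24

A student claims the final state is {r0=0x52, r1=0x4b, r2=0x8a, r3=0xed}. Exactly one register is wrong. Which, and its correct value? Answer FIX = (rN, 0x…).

[0] flags=1001 → (cmp)
[1] flags=1001 HI?F → skip
[2] flags=1001 GT?T → r1=0x4b
[3] flags=1001 HI?F → skip
[4] flags=0011 → (cmp)
[5] flags=0011 MI?F → skip
[6] flags=0011 GT?F → skip
[7] flags=1001 → (cmp)
[8] flags=1001 LS?T → r2=0x8a
[9] flags=1001 GE?T → r3=0xd3
[10] flags=1001 LS?T → r3=0xae

FIX = (r3, 0xae)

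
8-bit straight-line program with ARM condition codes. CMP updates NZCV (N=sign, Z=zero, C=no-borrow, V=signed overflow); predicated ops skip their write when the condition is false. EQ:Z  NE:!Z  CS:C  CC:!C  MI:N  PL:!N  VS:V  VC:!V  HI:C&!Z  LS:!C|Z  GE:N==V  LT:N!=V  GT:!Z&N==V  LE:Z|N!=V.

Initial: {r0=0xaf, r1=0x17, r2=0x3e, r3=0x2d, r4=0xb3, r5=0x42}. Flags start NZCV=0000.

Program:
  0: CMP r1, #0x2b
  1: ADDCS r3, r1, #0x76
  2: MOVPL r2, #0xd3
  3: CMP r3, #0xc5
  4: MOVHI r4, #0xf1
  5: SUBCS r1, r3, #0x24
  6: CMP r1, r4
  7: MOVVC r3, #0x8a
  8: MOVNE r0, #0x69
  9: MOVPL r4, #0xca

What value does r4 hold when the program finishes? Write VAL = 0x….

VAL = 0xca

[0] flags=1000 → (cmp)
[1] flags=1000 CS?F → skip
[2] flags=1000 PL?F → skip
[3] flags=0000 → (cmp)
[4] flags=0000 HI?F → skip
[5] flags=0000 CS?F → skip
[6] flags=0000 → (cmp)
[7] flags=0000 VC?T → r3=0x8a
[8] flags=0000 NE?T → r0=0x69
[9] flags=0000 PL?T → r4=0xca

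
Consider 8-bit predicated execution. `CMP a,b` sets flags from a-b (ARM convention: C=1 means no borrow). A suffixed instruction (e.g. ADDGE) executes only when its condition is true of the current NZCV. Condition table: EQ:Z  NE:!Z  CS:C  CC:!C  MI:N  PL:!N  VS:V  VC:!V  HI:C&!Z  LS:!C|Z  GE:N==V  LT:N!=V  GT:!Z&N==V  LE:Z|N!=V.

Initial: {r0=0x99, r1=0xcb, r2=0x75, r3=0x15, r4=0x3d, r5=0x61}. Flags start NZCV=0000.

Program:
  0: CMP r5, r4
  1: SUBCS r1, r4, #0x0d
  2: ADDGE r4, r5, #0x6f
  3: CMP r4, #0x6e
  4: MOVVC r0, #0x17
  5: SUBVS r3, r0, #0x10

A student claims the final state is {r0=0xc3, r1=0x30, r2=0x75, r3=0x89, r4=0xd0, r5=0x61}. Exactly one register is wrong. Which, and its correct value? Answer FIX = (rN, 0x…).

[0] flags=0010 → (cmp)
[1] flags=0010 CS?T → r1=0x30
[2] flags=0010 GE?T → r4=0xd0
[3] flags=0011 → (cmp)
[4] flags=0011 VC?F → skip
[5] flags=0011 VS?T → r3=0x89

FIX = (r0, 0x99)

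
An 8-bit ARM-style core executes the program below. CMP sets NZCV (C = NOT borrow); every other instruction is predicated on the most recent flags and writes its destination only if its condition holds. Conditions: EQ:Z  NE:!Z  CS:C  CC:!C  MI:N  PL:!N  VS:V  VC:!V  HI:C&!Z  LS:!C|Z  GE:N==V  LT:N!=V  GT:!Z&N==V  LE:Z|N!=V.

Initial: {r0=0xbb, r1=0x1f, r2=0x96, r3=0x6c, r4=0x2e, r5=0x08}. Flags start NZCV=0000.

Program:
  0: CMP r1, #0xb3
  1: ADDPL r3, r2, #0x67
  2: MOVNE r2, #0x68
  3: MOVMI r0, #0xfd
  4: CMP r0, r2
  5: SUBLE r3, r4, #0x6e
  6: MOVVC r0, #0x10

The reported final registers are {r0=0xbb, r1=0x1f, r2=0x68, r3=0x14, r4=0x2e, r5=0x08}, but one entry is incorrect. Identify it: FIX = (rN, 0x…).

0: ✓ CMP  NZCV=0000
1: ✓ ADDPL  r3←0xfd
2: ✓ MOVNE  r2←0x68
3: · MOVMI
4: ✓ CMP  NZCV=0011
5: ✓ SUBLE  r3←0xc0
6: · MOVVC

FIX = (r3, 0xc0)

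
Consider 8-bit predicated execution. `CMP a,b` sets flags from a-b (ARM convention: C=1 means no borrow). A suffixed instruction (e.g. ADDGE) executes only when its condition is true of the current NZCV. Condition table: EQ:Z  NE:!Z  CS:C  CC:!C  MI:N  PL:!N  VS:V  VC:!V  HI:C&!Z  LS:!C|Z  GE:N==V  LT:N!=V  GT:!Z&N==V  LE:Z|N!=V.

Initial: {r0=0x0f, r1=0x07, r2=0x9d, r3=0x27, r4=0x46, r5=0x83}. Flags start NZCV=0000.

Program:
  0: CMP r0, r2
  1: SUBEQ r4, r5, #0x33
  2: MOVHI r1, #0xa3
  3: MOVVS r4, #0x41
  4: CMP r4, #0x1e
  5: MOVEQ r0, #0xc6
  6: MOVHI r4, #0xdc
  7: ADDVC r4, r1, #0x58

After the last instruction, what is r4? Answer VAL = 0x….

[0] flags=0000 → (cmp)
[1] flags=0000 EQ?F → skip
[2] flags=0000 HI?F → skip
[3] flags=0000 VS?F → skip
[4] flags=0010 → (cmp)
[5] flags=0010 EQ?F → skip
[6] flags=0010 HI?T → r4=0xdc
[7] flags=0010 VC?T → r4=0x5f

VAL = 0x5f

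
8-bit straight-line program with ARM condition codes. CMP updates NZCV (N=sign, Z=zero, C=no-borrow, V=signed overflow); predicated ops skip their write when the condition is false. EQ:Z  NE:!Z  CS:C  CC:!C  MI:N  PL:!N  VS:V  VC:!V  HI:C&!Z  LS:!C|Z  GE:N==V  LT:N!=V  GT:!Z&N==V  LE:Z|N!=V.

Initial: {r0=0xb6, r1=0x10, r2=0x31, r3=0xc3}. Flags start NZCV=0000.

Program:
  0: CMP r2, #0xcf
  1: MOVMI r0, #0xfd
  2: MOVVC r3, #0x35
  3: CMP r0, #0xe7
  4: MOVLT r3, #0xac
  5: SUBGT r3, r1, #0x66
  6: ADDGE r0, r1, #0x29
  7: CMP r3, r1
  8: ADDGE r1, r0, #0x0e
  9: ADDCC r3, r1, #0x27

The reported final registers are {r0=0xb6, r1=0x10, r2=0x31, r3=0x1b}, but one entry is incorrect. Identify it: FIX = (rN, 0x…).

[0] flags=0000 → (cmp)
[1] flags=0000 MI?F → skip
[2] flags=0000 VC?T → r3=0x35
[3] flags=1000 → (cmp)
[4] flags=1000 LT?T → r3=0xac
[5] flags=1000 GT?F → skip
[6] flags=1000 GE?F → skip
[7] flags=1010 → (cmp)
[8] flags=1010 GE?F → skip
[9] flags=1010 CC?F → skip

FIX = (r3, 0xac)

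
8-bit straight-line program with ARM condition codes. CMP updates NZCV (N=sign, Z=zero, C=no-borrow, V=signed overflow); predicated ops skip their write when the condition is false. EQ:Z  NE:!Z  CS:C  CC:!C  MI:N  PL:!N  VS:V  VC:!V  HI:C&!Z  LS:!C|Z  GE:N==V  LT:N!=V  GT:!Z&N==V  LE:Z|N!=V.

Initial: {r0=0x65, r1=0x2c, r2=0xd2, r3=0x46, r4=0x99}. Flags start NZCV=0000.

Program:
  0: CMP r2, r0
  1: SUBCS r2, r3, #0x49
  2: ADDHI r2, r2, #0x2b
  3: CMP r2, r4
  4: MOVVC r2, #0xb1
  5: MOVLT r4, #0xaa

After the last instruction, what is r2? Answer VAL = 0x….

VAL = 0x28

[0] flags=0011 → (cmp)
[1] flags=0011 CS?T → r2=0xfd
[2] flags=0011 HI?T → r2=0x28
[3] flags=1001 → (cmp)
[4] flags=1001 VC?F → skip
[5] flags=1001 LT?F → skip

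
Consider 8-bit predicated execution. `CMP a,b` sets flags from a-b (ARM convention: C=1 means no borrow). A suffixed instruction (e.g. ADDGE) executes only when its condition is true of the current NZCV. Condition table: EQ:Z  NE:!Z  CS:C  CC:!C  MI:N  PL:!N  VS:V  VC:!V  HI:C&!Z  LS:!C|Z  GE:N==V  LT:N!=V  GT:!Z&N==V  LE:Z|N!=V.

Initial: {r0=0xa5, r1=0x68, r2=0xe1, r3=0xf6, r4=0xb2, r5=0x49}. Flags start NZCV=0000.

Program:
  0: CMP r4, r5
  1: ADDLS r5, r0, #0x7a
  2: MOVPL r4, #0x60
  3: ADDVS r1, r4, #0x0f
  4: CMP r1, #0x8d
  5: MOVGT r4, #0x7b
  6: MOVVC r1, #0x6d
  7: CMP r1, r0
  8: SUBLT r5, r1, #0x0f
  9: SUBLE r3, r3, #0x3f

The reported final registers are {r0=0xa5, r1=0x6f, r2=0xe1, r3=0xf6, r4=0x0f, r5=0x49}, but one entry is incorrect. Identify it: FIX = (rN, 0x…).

[0] flags=0011 → (cmp)
[1] flags=0011 LS?F → skip
[2] flags=0011 PL?T → r4=0x60
[3] flags=0011 VS?T → r1=0x6f
[4] flags=1001 → (cmp)
[5] flags=1001 GT?T → r4=0x7b
[6] flags=1001 VC?F → skip
[7] flags=1001 → (cmp)
[8] flags=1001 LT?F → skip
[9] flags=1001 LE?F → skip

FIX = (r4, 0x7b)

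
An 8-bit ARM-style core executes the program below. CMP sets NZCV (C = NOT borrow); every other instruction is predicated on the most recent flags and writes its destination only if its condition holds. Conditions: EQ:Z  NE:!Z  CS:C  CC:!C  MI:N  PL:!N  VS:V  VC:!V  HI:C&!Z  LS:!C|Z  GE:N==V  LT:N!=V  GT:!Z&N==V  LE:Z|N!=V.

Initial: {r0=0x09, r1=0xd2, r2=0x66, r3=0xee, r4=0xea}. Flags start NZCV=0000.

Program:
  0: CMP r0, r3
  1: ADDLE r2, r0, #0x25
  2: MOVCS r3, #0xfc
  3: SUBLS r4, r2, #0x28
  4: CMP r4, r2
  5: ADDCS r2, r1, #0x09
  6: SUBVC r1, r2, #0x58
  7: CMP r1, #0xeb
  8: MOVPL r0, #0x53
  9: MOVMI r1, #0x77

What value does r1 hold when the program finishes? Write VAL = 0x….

VAL = 0x0e

0: ✓ CMP  NZCV=0000
1: · ADDLE
2: · MOVCS
3: ✓ SUBLS  r4←0x3e
4: ✓ CMP  NZCV=1000
5: · ADDCS
6: ✓ SUBVC  r1←0x0e
7: ✓ CMP  NZCV=0000
8: ✓ MOVPL  r0←0x53
9: · MOVMI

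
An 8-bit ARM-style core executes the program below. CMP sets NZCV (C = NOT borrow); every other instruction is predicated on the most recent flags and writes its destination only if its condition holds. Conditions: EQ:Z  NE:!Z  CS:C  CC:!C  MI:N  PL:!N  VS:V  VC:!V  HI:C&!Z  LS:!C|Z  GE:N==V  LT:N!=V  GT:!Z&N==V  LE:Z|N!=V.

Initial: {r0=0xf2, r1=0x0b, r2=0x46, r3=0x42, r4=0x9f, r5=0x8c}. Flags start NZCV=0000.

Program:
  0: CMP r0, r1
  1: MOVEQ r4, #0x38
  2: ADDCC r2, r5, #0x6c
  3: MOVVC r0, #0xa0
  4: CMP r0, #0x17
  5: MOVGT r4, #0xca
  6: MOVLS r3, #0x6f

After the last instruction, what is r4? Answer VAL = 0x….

VAL = 0x9f

[0] flags=1010 → (cmp)
[1] flags=1010 EQ?F → skip
[2] flags=1010 CC?F → skip
[3] flags=1010 VC?T → r0=0xa0
[4] flags=1010 → (cmp)
[5] flags=1010 GT?F → skip
[6] flags=1010 LS?F → skip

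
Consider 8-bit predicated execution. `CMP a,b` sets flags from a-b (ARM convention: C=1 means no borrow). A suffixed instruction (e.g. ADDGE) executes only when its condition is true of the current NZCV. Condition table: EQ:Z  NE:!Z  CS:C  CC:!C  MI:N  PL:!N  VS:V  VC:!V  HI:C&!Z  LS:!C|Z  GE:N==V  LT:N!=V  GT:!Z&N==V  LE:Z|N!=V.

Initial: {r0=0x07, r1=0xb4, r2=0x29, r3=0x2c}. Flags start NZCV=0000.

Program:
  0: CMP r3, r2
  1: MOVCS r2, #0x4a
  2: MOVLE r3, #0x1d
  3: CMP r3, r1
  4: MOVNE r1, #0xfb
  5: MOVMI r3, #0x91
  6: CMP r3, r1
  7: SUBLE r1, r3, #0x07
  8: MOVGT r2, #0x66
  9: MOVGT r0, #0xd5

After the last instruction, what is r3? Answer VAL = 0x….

VAL = 0x2c

0: ✓ CMP  NZCV=0010
1: ✓ MOVCS  r2←0x4a
2: · MOVLE
3: ✓ CMP  NZCV=0000
4: ✓ MOVNE  r1←0xfb
5: · MOVMI
6: ✓ CMP  NZCV=0000
7: · SUBLE
8: ✓ MOVGT  r2←0x66
9: ✓ MOVGT  r0←0xd5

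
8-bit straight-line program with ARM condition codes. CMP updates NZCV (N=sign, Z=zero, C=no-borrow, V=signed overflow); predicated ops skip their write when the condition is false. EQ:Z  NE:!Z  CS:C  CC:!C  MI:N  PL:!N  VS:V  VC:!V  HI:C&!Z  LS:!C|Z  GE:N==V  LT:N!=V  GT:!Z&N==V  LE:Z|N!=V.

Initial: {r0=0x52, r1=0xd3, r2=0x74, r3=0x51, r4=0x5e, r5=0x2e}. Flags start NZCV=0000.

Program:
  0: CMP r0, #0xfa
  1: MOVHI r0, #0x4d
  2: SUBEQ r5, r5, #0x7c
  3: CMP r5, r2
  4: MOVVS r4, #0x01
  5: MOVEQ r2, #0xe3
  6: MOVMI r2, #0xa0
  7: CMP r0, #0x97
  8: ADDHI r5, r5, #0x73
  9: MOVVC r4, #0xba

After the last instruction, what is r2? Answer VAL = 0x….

0: ✓ CMP  NZCV=0000
1: · MOVHI
2: · SUBEQ
3: ✓ CMP  NZCV=1000
4: · MOVVS
5: · MOVEQ
6: ✓ MOVMI  r2←0xa0
7: ✓ CMP  NZCV=1001
8: · ADDHI
9: · MOVVC

VAL = 0xa0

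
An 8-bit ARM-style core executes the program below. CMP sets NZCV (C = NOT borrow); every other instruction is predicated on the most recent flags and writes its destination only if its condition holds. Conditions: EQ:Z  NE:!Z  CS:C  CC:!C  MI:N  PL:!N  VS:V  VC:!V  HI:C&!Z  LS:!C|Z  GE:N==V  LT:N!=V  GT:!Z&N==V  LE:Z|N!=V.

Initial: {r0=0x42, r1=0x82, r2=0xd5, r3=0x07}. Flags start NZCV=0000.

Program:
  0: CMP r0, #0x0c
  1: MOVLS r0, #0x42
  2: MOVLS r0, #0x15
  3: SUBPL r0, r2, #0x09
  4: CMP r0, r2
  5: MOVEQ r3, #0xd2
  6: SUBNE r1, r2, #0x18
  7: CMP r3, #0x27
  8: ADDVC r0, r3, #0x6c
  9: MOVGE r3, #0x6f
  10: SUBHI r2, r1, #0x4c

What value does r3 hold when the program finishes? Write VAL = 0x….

VAL = 0x07

0: ✓ CMP  NZCV=0010
1: · MOVLS
2: · MOVLS
3: ✓ SUBPL  r0←0xcc
4: ✓ CMP  NZCV=1000
5: · MOVEQ
6: ✓ SUBNE  r1←0xbd
7: ✓ CMP  NZCV=1000
8: ✓ ADDVC  r0←0x73
9: · MOVGE
10: · SUBHI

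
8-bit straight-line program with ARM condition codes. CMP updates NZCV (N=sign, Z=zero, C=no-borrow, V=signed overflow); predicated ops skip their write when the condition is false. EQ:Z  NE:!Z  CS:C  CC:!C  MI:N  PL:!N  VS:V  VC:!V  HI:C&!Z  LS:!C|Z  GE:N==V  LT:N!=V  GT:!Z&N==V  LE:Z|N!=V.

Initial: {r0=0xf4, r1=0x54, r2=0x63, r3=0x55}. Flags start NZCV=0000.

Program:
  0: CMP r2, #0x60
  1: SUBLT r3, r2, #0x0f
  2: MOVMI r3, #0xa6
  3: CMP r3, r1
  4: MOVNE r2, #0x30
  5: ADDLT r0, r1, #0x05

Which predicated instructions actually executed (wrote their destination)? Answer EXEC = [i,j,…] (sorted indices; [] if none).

EXEC = [4]

0: ✓ CMP  NZCV=0010
1: · SUBLT
2: · MOVMI
3: ✓ CMP  NZCV=0010
4: ✓ MOVNE  r2←0x30
5: · ADDLT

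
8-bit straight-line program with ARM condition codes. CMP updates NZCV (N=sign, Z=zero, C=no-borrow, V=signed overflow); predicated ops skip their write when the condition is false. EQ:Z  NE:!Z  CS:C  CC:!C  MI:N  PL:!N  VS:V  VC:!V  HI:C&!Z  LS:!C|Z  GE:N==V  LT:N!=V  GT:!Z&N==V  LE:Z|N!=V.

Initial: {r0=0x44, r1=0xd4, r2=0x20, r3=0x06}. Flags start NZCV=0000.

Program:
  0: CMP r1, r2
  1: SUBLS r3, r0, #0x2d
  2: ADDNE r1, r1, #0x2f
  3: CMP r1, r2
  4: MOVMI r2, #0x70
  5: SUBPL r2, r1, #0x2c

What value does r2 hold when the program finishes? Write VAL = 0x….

VAL = 0x70

0: ✓ CMP  NZCV=1010
1: · SUBLS
2: ✓ ADDNE  r1←0x03
3: ✓ CMP  NZCV=1000
4: ✓ MOVMI  r2←0x70
5: · SUBPL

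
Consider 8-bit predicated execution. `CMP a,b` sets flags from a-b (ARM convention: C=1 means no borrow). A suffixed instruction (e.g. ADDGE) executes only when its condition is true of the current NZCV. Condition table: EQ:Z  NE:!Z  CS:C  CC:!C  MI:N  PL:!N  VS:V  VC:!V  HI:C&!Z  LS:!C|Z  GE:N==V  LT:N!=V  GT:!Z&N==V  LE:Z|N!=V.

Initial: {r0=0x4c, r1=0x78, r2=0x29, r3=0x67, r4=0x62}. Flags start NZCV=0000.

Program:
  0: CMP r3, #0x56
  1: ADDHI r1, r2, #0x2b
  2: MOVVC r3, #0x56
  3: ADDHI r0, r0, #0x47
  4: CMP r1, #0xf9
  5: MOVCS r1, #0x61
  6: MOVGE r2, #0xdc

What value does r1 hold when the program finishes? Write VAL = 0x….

[0] flags=0010 → (cmp)
[1] flags=0010 HI?T → r1=0x54
[2] flags=0010 VC?T → r3=0x56
[3] flags=0010 HI?T → r0=0x93
[4] flags=0000 → (cmp)
[5] flags=0000 CS?F → skip
[6] flags=0000 GE?T → r2=0xdc

VAL = 0x54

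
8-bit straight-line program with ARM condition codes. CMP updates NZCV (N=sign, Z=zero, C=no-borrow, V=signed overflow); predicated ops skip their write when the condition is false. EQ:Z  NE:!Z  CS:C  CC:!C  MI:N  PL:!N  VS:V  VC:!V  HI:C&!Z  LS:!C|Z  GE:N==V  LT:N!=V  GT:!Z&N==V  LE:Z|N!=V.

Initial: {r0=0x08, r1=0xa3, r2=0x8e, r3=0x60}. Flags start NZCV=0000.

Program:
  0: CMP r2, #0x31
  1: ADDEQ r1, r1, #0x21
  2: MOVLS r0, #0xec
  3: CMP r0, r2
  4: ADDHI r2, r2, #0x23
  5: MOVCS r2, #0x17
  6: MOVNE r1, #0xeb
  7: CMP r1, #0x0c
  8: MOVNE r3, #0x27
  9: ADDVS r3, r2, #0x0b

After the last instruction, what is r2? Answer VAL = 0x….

0: ✓ CMP  NZCV=0011
1: · ADDEQ
2: · MOVLS
3: ✓ CMP  NZCV=0000
4: · ADDHI
5: · MOVCS
6: ✓ MOVNE  r1←0xeb
7: ✓ CMP  NZCV=1010
8: ✓ MOVNE  r3←0x27
9: · ADDVS

VAL = 0x8e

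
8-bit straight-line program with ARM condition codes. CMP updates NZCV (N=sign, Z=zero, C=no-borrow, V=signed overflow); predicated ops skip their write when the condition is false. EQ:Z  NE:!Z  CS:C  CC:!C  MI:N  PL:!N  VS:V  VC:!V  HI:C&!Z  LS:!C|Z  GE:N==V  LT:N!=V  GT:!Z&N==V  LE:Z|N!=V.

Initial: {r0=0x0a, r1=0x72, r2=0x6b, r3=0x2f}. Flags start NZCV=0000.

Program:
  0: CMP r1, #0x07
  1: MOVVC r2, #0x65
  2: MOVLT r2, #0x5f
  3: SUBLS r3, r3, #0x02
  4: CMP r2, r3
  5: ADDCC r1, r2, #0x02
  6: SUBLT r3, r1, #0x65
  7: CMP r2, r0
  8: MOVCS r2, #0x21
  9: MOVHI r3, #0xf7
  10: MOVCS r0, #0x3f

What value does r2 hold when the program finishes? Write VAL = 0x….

VAL = 0x21

[0] flags=0010 → (cmp)
[1] flags=0010 VC?T → r2=0x65
[2] flags=0010 LT?F → skip
[3] flags=0010 LS?F → skip
[4] flags=0010 → (cmp)
[5] flags=0010 CC?F → skip
[6] flags=0010 LT?F → skip
[7] flags=0010 → (cmp)
[8] flags=0010 CS?T → r2=0x21
[9] flags=0010 HI?T → r3=0xf7
[10] flags=0010 CS?T → r0=0x3f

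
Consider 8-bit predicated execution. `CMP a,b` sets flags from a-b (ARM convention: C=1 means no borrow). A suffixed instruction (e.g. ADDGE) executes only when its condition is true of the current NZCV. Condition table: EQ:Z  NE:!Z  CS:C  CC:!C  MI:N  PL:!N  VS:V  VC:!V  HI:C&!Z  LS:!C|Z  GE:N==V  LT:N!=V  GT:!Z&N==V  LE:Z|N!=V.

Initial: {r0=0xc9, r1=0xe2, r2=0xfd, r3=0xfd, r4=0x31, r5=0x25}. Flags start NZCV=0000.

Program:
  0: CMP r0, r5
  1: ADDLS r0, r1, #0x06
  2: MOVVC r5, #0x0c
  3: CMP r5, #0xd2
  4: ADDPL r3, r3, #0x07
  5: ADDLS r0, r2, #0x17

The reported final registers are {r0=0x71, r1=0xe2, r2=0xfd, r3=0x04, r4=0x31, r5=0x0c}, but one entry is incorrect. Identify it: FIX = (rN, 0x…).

FIX = (r0, 0x14)

[0] flags=1010 → (cmp)
[1] flags=1010 LS?F → skip
[2] flags=1010 VC?T → r5=0x0c
[3] flags=0000 → (cmp)
[4] flags=0000 PL?T → r3=0x04
[5] flags=0000 LS?T → r0=0x14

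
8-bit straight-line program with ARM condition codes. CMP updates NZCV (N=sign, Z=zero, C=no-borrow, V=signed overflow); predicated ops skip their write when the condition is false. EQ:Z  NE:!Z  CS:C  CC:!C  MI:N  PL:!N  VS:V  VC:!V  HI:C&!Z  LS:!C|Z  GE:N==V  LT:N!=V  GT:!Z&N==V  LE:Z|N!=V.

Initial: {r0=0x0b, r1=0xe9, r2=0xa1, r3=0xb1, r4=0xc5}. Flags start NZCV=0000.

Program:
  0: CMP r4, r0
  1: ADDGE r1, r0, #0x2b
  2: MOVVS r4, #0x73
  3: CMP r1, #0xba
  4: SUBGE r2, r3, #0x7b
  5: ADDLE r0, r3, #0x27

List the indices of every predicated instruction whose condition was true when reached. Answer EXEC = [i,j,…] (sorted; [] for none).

EXEC = [4]

0: ✓ CMP  NZCV=1010
1: · ADDGE
2: · MOVVS
3: ✓ CMP  NZCV=0010
4: ✓ SUBGE  r2←0x36
5: · ADDLE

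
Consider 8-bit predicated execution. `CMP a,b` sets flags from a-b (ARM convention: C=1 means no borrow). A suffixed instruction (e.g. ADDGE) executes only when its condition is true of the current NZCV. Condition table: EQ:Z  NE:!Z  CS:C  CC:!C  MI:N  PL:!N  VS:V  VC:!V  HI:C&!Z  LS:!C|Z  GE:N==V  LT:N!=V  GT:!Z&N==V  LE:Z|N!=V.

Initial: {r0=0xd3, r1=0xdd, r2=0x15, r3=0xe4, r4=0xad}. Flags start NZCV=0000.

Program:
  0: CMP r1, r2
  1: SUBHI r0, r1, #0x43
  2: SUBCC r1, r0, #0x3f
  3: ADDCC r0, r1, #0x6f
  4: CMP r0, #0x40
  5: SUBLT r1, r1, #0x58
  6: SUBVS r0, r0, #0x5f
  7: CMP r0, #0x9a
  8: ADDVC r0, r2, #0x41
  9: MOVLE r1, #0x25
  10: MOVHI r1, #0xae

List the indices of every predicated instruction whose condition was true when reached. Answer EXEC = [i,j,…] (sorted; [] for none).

0: ✓ CMP  NZCV=1010
1: ✓ SUBHI  r0←0x9a
2: · SUBCC
3: · ADDCC
4: ✓ CMP  NZCV=0011
5: ✓ SUBLT  r1←0x85
6: ✓ SUBVS  r0←0x3b
7: ✓ CMP  NZCV=1001
8: · ADDVC
9: · MOVLE
10: · MOVHI

EXEC = [1,5,6]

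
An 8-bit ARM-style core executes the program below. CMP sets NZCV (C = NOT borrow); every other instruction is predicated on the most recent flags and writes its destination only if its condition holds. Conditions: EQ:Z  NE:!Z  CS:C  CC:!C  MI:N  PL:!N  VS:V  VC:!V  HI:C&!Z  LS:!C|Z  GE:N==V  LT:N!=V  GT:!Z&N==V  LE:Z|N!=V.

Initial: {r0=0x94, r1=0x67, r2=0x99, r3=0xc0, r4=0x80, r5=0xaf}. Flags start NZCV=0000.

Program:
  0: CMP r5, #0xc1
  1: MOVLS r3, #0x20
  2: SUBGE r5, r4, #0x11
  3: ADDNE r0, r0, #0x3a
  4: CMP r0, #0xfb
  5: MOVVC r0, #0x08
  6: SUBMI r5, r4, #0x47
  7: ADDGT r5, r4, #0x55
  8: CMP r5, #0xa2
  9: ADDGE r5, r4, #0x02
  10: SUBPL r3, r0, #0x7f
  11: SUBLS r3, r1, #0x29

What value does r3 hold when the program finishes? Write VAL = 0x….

VAL = 0x3e

[0] flags=1000 → (cmp)
[1] flags=1000 LS?T → r3=0x20
[2] flags=1000 GE?F → skip
[3] flags=1000 NE?T → r0=0xce
[4] flags=1000 → (cmp)
[5] flags=1000 VC?T → r0=0x08
[6] flags=1000 MI?T → r5=0x39
[7] flags=1000 GT?F → skip
[8] flags=1001 → (cmp)
[9] flags=1001 GE?T → r5=0x82
[10] flags=1001 PL?F → skip
[11] flags=1001 LS?T → r3=0x3e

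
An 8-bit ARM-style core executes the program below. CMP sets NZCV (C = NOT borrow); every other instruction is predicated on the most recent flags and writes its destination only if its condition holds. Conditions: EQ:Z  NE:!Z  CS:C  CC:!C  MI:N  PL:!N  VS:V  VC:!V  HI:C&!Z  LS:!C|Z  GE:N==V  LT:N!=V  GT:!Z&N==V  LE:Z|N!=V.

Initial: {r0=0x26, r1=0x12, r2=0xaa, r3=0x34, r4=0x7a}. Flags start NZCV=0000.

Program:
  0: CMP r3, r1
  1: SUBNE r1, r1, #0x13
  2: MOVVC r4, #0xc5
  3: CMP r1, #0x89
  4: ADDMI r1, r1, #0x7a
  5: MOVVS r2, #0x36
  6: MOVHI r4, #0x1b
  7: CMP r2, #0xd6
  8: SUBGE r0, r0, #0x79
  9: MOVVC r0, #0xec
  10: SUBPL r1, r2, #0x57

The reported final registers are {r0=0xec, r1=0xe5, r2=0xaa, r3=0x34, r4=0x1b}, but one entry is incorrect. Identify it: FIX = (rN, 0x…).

FIX = (r1, 0xff)

[0] flags=0010 → (cmp)
[1] flags=0010 NE?T → r1=0xff
[2] flags=0010 VC?T → r4=0xc5
[3] flags=0010 → (cmp)
[4] flags=0010 MI?F → skip
[5] flags=0010 VS?F → skip
[6] flags=0010 HI?T → r4=0x1b
[7] flags=1000 → (cmp)
[8] flags=1000 GE?F → skip
[9] flags=1000 VC?T → r0=0xec
[10] flags=1000 PL?F → skip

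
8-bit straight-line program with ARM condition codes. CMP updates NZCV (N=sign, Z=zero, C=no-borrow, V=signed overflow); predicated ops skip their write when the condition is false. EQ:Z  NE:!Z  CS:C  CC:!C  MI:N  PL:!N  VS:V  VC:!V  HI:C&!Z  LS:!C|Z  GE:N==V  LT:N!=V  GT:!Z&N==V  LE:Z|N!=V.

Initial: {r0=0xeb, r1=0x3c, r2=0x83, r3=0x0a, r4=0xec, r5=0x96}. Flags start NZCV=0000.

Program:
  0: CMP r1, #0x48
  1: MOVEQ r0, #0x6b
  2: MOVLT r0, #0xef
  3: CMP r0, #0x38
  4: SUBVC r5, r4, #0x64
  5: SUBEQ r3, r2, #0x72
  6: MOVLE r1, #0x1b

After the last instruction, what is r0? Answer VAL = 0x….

0: ✓ CMP  NZCV=1000
1: · MOVEQ
2: ✓ MOVLT  r0←0xef
3: ✓ CMP  NZCV=1010
4: ✓ SUBVC  r5←0x88
5: · SUBEQ
6: ✓ MOVLE  r1←0x1b

VAL = 0xef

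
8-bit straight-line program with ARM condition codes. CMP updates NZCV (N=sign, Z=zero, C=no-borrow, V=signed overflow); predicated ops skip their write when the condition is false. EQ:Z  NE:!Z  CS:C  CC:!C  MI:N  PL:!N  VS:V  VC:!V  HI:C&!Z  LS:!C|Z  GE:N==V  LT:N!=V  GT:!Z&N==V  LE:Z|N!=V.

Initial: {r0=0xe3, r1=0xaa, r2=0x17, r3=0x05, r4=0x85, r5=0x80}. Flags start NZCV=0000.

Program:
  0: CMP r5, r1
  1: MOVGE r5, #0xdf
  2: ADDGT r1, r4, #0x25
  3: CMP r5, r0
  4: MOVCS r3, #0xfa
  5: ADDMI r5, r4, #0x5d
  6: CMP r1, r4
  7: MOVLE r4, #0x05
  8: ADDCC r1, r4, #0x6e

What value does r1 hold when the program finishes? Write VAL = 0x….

VAL = 0xaa

0: ✓ CMP  NZCV=1000
1: · MOVGE
2: · ADDGT
3: ✓ CMP  NZCV=1000
4: · MOVCS
5: ✓ ADDMI  r5←0xe2
6: ✓ CMP  NZCV=0010
7: · MOVLE
8: · ADDCC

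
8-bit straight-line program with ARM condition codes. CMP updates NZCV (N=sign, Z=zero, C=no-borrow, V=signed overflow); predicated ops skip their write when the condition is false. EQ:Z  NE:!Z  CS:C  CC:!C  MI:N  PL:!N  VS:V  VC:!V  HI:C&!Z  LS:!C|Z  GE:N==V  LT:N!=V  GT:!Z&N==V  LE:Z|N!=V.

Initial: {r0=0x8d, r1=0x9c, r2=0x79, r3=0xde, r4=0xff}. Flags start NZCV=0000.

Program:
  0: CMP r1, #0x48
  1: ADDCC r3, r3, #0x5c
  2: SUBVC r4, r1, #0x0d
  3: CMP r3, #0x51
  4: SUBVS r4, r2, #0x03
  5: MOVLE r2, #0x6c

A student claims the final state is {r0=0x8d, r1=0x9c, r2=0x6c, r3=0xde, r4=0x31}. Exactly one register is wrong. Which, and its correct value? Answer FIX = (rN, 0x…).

FIX = (r4, 0xff)

[0] flags=0011 → (cmp)
[1] flags=0011 CC?F → skip
[2] flags=0011 VC?F → skip
[3] flags=1010 → (cmp)
[4] flags=1010 VS?F → skip
[5] flags=1010 LE?T → r2=0x6c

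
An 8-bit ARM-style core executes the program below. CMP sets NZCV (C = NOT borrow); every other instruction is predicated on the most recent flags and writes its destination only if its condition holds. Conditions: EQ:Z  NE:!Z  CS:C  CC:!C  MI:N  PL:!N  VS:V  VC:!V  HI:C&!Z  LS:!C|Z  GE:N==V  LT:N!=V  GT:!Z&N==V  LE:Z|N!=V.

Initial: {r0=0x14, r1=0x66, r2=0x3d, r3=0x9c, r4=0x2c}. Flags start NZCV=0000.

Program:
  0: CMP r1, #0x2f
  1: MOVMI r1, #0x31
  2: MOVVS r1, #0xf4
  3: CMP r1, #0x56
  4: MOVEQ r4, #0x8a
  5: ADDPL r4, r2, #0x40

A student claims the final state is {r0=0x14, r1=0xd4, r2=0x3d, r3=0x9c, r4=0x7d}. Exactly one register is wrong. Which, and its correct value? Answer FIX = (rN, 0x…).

[0] flags=0010 → (cmp)
[1] flags=0010 MI?F → skip
[2] flags=0010 VS?F → skip
[3] flags=0010 → (cmp)
[4] flags=0010 EQ?F → skip
[5] flags=0010 PL?T → r4=0x7d

FIX = (r1, 0x66)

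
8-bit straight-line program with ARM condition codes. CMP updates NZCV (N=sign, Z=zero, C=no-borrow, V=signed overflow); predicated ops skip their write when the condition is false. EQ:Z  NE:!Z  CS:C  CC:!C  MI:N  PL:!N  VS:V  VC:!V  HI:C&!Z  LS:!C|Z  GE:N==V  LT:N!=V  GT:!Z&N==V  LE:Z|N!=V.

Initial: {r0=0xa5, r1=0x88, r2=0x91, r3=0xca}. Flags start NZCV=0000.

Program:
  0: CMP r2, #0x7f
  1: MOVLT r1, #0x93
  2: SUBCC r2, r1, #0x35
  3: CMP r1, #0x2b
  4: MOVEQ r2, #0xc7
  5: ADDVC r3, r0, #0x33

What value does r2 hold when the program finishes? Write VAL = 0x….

VAL = 0x91

[0] flags=0011 → (cmp)
[1] flags=0011 LT?T → r1=0x93
[2] flags=0011 CC?F → skip
[3] flags=0011 → (cmp)
[4] flags=0011 EQ?F → skip
[5] flags=0011 VC?F → skip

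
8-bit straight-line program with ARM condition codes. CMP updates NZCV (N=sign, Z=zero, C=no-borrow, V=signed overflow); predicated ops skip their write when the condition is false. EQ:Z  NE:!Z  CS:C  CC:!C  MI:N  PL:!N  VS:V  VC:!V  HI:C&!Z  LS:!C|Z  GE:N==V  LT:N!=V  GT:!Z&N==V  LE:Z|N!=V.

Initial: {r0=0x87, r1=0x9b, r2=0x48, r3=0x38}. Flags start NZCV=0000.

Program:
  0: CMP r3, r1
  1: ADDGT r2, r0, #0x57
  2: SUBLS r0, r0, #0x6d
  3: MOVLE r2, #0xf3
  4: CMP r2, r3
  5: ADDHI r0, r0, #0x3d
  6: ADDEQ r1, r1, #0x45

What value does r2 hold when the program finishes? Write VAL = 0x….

0: ✓ CMP  NZCV=1001
1: ✓ ADDGT  r2←0xde
2: ✓ SUBLS  r0←0x1a
3: · MOVLE
4: ✓ CMP  NZCV=1010
5: ✓ ADDHI  r0←0x57
6: · ADDEQ

VAL = 0xde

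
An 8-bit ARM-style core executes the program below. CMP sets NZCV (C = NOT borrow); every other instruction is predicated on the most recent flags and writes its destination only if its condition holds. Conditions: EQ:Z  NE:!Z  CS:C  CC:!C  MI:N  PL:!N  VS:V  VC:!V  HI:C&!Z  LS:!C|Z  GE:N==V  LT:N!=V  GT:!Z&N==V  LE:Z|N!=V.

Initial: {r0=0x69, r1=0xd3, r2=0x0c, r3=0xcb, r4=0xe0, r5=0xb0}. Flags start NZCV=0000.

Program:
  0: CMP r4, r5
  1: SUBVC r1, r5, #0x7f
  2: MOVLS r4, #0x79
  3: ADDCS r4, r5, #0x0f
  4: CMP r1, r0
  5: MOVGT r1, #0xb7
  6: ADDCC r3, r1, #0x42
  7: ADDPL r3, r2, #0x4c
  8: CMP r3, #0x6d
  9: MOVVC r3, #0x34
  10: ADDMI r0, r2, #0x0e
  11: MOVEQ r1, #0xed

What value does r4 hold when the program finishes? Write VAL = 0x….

VAL = 0xbf

[0] flags=0010 → (cmp)
[1] flags=0010 VC?T → r1=0x31
[2] flags=0010 LS?F → skip
[3] flags=0010 CS?T → r4=0xbf
[4] flags=1000 → (cmp)
[5] flags=1000 GT?F → skip
[6] flags=1000 CC?T → r3=0x73
[7] flags=1000 PL?F → skip
[8] flags=0010 → (cmp)
[9] flags=0010 VC?T → r3=0x34
[10] flags=0010 MI?F → skip
[11] flags=0010 EQ?F → skip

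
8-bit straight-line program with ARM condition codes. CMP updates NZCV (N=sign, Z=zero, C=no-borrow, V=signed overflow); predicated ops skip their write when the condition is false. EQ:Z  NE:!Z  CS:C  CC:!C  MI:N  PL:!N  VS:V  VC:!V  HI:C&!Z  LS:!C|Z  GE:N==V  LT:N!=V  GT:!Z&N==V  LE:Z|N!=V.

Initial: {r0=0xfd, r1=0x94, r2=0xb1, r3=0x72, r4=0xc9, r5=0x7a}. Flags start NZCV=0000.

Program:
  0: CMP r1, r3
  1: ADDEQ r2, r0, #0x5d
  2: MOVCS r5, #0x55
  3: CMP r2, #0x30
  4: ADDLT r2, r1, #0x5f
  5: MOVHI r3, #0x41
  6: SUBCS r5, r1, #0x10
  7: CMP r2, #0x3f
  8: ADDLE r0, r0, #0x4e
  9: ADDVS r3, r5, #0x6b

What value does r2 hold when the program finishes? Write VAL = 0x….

0: ✓ CMP  NZCV=0011
1: · ADDEQ
2: ✓ MOVCS  r5←0x55
3: ✓ CMP  NZCV=1010
4: ✓ ADDLT  r2←0xf3
5: ✓ MOVHI  r3←0x41
6: ✓ SUBCS  r5←0x84
7: ✓ CMP  NZCV=1010
8: ✓ ADDLE  r0←0x4b
9: · ADDVS

VAL = 0xf3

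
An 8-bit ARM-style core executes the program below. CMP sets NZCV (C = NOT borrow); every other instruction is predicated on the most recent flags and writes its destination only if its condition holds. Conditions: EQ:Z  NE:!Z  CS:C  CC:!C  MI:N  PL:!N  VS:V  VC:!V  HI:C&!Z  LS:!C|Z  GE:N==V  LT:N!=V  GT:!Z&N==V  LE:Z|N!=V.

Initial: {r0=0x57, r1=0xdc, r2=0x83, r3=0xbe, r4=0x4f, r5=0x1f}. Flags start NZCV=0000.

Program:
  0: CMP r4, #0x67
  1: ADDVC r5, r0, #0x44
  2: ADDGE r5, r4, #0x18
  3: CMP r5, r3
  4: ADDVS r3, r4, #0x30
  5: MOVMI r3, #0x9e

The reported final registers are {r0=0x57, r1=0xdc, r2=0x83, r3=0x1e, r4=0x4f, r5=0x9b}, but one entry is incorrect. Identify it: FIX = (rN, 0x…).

[0] flags=1000 → (cmp)
[1] flags=1000 VC?T → r5=0x9b
[2] flags=1000 GE?F → skip
[3] flags=1000 → (cmp)
[4] flags=1000 VS?F → skip
[5] flags=1000 MI?T → r3=0x9e

FIX = (r3, 0x9e)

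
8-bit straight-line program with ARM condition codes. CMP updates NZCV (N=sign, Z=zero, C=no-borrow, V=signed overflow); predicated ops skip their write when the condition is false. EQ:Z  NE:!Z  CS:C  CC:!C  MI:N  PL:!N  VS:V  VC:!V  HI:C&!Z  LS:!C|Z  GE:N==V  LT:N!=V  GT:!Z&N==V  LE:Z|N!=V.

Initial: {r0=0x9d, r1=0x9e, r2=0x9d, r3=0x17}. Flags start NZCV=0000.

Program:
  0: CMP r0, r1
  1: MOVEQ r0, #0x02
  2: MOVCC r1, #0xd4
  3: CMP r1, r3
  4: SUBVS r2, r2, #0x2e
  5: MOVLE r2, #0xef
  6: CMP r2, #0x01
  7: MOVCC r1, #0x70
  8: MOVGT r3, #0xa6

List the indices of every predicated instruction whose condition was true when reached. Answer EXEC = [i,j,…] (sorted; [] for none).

[0] flags=1000 → (cmp)
[1] flags=1000 EQ?F → skip
[2] flags=1000 CC?T → r1=0xd4
[3] flags=1010 → (cmp)
[4] flags=1010 VS?F → skip
[5] flags=1010 LE?T → r2=0xef
[6] flags=1010 → (cmp)
[7] flags=1010 CC?F → skip
[8] flags=1010 GT?F → skip

EXEC = [2,5]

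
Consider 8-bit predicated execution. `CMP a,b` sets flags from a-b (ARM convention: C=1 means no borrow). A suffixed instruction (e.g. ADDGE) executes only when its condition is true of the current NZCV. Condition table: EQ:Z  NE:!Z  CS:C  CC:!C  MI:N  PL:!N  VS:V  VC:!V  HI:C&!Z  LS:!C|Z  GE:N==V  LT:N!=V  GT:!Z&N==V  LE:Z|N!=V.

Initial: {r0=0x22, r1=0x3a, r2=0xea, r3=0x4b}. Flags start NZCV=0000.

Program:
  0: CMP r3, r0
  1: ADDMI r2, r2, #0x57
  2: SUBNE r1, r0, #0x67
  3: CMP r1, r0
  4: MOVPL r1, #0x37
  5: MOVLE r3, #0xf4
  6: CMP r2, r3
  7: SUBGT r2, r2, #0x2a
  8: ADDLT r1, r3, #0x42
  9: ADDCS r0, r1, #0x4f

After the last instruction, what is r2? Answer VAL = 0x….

[0] flags=0010 → (cmp)
[1] flags=0010 MI?F → skip
[2] flags=0010 NE?T → r1=0xbb
[3] flags=1010 → (cmp)
[4] flags=1010 PL?F → skip
[5] flags=1010 LE?T → r3=0xf4
[6] flags=1000 → (cmp)
[7] flags=1000 GT?F → skip
[8] flags=1000 LT?T → r1=0x36
[9] flags=1000 CS?F → skip

VAL = 0xea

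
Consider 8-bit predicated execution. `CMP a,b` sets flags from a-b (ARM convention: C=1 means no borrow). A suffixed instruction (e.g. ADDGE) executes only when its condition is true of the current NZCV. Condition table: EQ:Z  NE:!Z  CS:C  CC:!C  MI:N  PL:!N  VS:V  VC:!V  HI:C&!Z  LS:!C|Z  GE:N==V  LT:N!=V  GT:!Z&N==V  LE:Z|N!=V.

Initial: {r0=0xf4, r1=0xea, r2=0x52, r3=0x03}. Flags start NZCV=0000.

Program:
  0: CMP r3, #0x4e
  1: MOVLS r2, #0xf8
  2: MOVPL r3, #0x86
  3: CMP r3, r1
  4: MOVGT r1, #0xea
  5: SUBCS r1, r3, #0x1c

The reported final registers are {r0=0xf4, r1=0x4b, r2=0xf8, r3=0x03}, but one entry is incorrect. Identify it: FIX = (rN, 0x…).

FIX = (r1, 0xea)

0: ✓ CMP  NZCV=1000
1: ✓ MOVLS  r2←0xf8
2: · MOVPL
3: ✓ CMP  NZCV=0000
4: ✓ MOVGT  r1←0xea
5: · SUBCS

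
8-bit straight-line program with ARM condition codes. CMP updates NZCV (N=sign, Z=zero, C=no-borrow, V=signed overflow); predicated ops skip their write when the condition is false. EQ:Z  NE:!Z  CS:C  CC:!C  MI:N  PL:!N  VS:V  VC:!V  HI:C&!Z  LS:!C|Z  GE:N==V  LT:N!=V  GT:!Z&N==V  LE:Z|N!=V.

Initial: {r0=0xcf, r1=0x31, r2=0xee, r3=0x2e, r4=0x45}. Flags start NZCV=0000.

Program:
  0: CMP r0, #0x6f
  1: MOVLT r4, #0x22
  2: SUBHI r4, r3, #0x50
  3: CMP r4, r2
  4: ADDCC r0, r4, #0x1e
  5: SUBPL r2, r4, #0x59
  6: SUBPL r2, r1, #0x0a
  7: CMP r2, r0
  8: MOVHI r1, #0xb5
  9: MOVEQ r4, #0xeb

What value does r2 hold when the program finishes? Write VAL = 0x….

0: ✓ CMP  NZCV=0011
1: ✓ MOVLT  r4←0x22
2: ✓ SUBHI  r4←0xde
3: ✓ CMP  NZCV=1000
4: ✓ ADDCC  r0←0xfc
5: · SUBPL
6: · SUBPL
7: ✓ CMP  NZCV=1000
8: · MOVHI
9: · MOVEQ

VAL = 0xee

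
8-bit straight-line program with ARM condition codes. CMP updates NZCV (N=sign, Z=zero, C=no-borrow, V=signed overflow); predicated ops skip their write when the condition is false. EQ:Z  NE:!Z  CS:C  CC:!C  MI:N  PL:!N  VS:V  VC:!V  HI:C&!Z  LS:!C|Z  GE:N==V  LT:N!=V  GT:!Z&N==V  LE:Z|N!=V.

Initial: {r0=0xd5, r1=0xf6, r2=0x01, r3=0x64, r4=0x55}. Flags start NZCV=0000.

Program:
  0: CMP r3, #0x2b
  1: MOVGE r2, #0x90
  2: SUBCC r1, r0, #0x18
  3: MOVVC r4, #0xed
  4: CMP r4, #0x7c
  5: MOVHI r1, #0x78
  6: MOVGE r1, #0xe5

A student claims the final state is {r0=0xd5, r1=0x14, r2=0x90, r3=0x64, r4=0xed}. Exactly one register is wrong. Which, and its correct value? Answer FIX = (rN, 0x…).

[0] flags=0010 → (cmp)
[1] flags=0010 GE?T → r2=0x90
[2] flags=0010 CC?F → skip
[3] flags=0010 VC?T → r4=0xed
[4] flags=0011 → (cmp)
[5] flags=0011 HI?T → r1=0x78
[6] flags=0011 GE?F → skip

FIX = (r1, 0x78)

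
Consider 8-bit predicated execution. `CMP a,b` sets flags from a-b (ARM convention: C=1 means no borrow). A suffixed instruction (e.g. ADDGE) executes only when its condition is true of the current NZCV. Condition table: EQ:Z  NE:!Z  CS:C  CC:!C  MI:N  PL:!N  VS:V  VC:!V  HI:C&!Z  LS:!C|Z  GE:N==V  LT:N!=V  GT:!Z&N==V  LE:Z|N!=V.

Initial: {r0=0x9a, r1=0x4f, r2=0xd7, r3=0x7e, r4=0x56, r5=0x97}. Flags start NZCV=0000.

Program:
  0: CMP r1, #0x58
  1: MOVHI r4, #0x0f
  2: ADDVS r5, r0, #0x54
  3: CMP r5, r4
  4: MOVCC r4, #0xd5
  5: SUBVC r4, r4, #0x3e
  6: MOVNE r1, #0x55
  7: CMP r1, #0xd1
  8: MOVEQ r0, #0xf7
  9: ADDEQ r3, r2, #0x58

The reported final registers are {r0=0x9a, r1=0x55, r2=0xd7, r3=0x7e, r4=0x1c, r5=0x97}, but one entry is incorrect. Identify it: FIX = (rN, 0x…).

[0] flags=1000 → (cmp)
[1] flags=1000 HI?F → skip
[2] flags=1000 VS?F → skip
[3] flags=0011 → (cmp)
[4] flags=0011 CC?F → skip
[5] flags=0011 VC?F → skip
[6] flags=0011 NE?T → r1=0x55
[7] flags=1001 → (cmp)
[8] flags=1001 EQ?F → skip
[9] flags=1001 EQ?F → skip

FIX = (r4, 0x56)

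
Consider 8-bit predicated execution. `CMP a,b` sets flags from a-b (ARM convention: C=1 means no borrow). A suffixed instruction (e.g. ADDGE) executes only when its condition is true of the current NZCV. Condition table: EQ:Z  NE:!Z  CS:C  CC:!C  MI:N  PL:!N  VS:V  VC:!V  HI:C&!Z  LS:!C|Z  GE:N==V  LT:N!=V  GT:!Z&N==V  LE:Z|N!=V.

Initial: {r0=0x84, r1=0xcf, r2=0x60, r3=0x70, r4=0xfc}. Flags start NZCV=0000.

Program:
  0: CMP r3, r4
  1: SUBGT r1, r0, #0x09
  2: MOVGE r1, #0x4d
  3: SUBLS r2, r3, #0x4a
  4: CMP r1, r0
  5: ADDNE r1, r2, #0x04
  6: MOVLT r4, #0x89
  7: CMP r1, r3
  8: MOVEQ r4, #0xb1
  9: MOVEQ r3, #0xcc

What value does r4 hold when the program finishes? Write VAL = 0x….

VAL = 0xfc

[0] flags=0000 → (cmp)
[1] flags=0000 GT?T → r1=0x7b
[2] flags=0000 GE?T → r1=0x4d
[3] flags=0000 LS?T → r2=0x26
[4] flags=1001 → (cmp)
[5] flags=1001 NE?T → r1=0x2a
[6] flags=1001 LT?F → skip
[7] flags=1000 → (cmp)
[8] flags=1000 EQ?F → skip
[9] flags=1000 EQ?F → skip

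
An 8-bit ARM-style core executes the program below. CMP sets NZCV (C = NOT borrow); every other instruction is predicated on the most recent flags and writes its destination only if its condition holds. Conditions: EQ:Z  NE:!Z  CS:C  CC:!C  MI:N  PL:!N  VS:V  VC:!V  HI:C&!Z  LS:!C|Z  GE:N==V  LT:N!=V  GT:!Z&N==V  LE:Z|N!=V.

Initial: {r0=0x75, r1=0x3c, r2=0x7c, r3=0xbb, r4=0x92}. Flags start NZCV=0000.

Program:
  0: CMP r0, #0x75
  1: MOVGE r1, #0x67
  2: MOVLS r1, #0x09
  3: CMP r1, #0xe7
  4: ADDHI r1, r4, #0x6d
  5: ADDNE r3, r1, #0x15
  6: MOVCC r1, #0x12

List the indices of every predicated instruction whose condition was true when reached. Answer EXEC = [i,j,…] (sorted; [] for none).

EXEC = [1,2,5,6]

[0] flags=0110 → (cmp)
[1] flags=0110 GE?T → r1=0x67
[2] flags=0110 LS?T → r1=0x09
[3] flags=0000 → (cmp)
[4] flags=0000 HI?F → skip
[5] flags=0000 NE?T → r3=0x1e
[6] flags=0000 CC?T → r1=0x12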